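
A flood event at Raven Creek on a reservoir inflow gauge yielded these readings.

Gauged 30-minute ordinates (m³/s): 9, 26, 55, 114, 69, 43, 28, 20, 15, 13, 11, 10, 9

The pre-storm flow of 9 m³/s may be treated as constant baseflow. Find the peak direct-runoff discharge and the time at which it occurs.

Subtracting baseflow gives direct-runoff ordinates: 0.0, 17.0, 46.0, 105.0, 60.0, 34.0, 19.0, 11.0, 6.0, 4.0, 2.0, 1.0, 0.0 m³/s.
The maximum is 105.0 m³/s, occurring at the reading for t = 1.5 h.

Q_p = 105.0 m³/s at t = 1.5 h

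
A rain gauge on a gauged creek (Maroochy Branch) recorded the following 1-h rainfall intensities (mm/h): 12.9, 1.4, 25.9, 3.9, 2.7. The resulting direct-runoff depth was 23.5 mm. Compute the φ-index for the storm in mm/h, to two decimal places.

Only the 2 blocks with intensity above φ contribute runoff: 12.9, 25.9 mm/h.
Σ(I−φ)·Δt = d  ⇒  (12.9+25.9 − 2φ)·1 = 23.5
φ = (38.80 − 23.5/1) / 2 = 7.65 mm/h.

φ ≈ 7.65 mm/h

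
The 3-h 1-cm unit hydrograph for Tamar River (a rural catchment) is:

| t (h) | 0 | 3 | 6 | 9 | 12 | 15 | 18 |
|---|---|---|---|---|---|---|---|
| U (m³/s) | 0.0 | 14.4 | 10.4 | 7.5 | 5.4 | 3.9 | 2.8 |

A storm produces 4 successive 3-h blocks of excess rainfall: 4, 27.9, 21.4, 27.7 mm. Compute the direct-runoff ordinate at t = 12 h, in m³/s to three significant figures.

Q ≈ 85.2 m³/s

By discrete convolution, Q_j = Σ (P_i / 10 mm) · U_{j−i}.
At t = 12 h (j=4): Q = (4/10)·5.4 + (27.9/10)·7.5 + (21.4/10)·10.4 + (27.7/10)·14.4 = 85.2 m³/s.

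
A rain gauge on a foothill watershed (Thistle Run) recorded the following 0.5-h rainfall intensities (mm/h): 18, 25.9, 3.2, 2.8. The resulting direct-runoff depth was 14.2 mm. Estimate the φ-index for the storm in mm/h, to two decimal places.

φ ≈ 7.75 mm/h

Only the 2 blocks with intensity above φ contribute runoff: 18, 25.9 mm/h.
Σ(I−φ)·Δt = d  ⇒  (18+25.9 − 2φ)·0.5 = 14.2
φ = (43.90 − 14.2/0.5) / 2 = 7.75 mm/h.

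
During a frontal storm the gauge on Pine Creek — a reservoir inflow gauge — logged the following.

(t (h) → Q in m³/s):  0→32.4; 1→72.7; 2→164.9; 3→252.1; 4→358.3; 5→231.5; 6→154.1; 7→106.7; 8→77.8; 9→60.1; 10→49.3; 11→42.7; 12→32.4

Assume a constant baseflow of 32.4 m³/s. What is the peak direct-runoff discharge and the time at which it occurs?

Q_p = 325.9 m³/s at t = 4 h

Subtracting baseflow gives direct-runoff ordinates: 0.0, 40.3, 132.5, 219.7, 325.9, 199.1, 121.7, 74.3, 45.4, 27.7, 16.9, 10.3, 0.0 m³/s.
The maximum is 325.9 m³/s, occurring at the reading for t = 4 h.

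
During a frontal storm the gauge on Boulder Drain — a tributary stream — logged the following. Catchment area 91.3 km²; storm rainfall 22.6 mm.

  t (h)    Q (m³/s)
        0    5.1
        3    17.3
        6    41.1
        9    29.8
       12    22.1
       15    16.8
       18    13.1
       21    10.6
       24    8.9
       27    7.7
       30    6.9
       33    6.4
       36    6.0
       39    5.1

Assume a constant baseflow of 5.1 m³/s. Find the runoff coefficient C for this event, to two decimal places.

C ≈ 0.66

ΣQ_DR = 125.5 m³/s; V = ΣQ_DR·Δt = 1.355 × 10^6 m³.
Runoff depth d = V / A = 14.85 mm.
C = d / P = 14.85 / 22.6 = 0.66.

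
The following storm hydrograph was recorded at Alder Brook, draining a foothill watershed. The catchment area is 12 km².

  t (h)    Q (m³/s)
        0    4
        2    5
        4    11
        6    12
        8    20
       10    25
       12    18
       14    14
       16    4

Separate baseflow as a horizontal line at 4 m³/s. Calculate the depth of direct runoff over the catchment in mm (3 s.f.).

d ≈ 46.2 mm

Direct runoff: 0.0, 1.0, 7.0, 8.0, 16.0, 21.0, 14.0, 10.0, 0.0 m³/s; ΣQ_DR = 77.00 m³/s.
V = ΣQ_DR · Δt = 77.00 × 7200 s = 5.544 × 10^5 m³.
Over A = 12 km², depth = V / A = 46.2 mm.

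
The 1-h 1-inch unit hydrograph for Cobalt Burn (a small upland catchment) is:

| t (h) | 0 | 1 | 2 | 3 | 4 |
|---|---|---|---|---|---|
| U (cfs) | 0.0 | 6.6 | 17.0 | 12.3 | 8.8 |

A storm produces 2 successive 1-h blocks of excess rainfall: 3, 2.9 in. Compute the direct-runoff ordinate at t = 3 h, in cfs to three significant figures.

Q ≈ 86.2 cfs

By discrete convolution, Q_j = Σ (P_i / 1 in) · U_{j−i}.
At t = 3 h (j=3): Q = (3/1)·12.3 + (2.9/1)·17.0 = 86.2 cfs.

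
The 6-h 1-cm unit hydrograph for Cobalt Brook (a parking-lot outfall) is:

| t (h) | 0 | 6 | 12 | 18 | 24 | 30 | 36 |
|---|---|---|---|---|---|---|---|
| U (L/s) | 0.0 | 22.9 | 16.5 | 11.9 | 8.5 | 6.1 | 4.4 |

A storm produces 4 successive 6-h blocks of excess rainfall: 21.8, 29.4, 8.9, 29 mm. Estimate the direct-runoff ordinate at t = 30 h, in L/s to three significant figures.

Q ≈ 96.7 L/s

By discrete convolution, Q_j = Σ (P_i / 10 mm) · U_{j−i}.
At t = 30 h (j=5): Q = (21.8/10)·6.1 + (29.4/10)·8.5 + (8.9/10)·11.9 + (29/10)·16.5 = 96.7 L/s.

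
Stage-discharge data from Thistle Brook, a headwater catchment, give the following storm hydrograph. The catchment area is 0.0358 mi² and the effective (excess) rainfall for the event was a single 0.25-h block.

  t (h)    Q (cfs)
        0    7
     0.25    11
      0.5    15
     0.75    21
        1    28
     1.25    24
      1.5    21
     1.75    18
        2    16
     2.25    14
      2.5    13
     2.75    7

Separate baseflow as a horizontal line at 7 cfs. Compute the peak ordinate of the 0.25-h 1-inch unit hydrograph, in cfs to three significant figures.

U_p ≈ 17.5 cfs

Direct runoff: 0.0, 4.0, 8.0, 14.0, 21.0, 17.0, 14.0, 11.0, 9.0, 7.0, 6.0, 0.0 cfs; ΣQ_DR = 111.0 cfs, peak = 21.0 cfs.
Runoff depth d = ΣQ_DR·Δt / A = 111.0 × 900 / (0.0358 mi²) = 1.201 in.
The 1-inch UH is the DRH scaled by (1 in)/d, so U_p = 21.0 × 1/1.201 = 17.5 cfs.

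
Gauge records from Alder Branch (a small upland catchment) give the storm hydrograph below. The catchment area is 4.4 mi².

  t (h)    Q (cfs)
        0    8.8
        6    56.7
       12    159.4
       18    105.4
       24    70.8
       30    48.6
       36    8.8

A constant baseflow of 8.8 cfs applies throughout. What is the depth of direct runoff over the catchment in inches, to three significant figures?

Direct runoff: 0.0, 47.9, 150.6, 96.6, 62.0, 39.8, 0.0 cfs; ΣQ_DR = 396.9 cfs.
V = ΣQ_DR · Δt = 396.9 × 21600 s = 8.573 × 10^6 ft³.
Over A = 4.4 mi², depth = V / A = 0.839 in.

d ≈ 0.839 in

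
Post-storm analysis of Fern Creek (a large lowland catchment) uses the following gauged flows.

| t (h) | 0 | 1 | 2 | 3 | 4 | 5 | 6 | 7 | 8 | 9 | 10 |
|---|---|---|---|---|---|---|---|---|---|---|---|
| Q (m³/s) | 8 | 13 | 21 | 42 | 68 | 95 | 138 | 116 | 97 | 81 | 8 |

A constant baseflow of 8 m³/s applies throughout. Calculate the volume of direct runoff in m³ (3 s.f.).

V ≈ 2.16 × 10^6 m³

Direct-runoff ordinates (Q − Q_b): 0.0, 5.0, 13.0, 34.0, 60.0, 87.0, 130.0, 108.0, 89.0, 73.0, 0.0 m³/s.
ΣQ_DR = 599.0 m³/s.
With Δt = 1 h = 3600 s, V = ΣQ_DR · Δt = 599.0 × 3600 = 2.16 × 10^6 m³.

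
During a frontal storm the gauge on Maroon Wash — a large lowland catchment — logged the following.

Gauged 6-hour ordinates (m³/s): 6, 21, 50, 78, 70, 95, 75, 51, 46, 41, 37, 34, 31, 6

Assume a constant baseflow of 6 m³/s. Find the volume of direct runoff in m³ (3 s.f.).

Direct-runoff ordinates (Q − Q_b): 0.0, 15.0, 44.0, 72.0, 64.0, 89.0, 69.0, 45.0, 40.0, 35.0, 31.0, 28.0, 25.0, 0.0 m³/s.
ΣQ_DR = 557.0 m³/s.
With Δt = 6 h = 21600 s, V = ΣQ_DR · Δt = 557.0 × 21600 = 1.20 × 10^7 m³.

V ≈ 1.20 × 10^7 m³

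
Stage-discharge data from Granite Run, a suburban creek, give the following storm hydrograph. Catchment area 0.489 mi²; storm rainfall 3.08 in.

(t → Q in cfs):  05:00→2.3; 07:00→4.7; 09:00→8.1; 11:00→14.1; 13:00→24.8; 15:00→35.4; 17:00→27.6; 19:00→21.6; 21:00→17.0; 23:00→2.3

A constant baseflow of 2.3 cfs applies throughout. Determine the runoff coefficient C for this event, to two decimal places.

ΣQ_DR = 134.9 cfs; V = ΣQ_DR·Δt = 9.713 × 10^5 ft³.
Runoff depth d = V / A = 0.8550 in.
C = d / P = 0.8550 / 3.08 = 0.28.

C ≈ 0.28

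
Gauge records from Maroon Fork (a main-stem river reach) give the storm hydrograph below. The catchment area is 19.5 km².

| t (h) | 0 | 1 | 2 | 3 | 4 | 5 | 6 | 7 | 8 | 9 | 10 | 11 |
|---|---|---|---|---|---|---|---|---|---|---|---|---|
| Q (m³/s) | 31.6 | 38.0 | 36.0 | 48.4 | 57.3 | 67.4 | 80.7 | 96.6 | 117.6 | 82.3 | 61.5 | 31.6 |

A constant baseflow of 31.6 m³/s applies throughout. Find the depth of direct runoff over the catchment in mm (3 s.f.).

d ≈ 68.3 mm

Direct runoff: 0.0, 6.4, 4.4, 16.8, 25.7, 35.8, 49.1, 65.0, 86.0, 50.7, 29.9, 0.0 m³/s; ΣQ_DR = 369.8 m³/s.
V = ΣQ_DR · Δt = 369.8 × 3600 s = 1.331 × 10^6 m³.
Over A = 19.5 km², depth = V / A = 68.3 mm.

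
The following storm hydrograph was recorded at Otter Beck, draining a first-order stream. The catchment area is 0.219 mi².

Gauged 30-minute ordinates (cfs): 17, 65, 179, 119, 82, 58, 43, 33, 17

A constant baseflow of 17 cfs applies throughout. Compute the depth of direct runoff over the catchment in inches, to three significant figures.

d ≈ 1.63 in

Direct runoff: 0.0, 48.0, 162.0, 102.0, 65.0, 41.0, 26.0, 16.0, 0.0 cfs; ΣQ_DR = 460.0 cfs.
V = ΣQ_DR · Δt = 460.0 × 1800 s = 8.280 × 10^5 ft³.
Over A = 0.219 mi², depth = V / A = 1.63 in.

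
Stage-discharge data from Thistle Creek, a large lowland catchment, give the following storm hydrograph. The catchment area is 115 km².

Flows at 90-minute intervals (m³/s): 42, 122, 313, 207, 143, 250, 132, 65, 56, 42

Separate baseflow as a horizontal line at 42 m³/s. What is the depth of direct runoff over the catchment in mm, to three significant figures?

Direct runoff: 0.0, 80.0, 271.0, 165.0, 101.0, 208.0, 90.0, 23.0, 14.0, 0.0 m³/s; ΣQ_DR = 952.0 m³/s.
V = ΣQ_DR · Δt = 952.0 × 5400 s = 5.141 × 10^6 m³.
Over A = 115 km², depth = V / A = 44.7 mm.

d ≈ 44.7 mm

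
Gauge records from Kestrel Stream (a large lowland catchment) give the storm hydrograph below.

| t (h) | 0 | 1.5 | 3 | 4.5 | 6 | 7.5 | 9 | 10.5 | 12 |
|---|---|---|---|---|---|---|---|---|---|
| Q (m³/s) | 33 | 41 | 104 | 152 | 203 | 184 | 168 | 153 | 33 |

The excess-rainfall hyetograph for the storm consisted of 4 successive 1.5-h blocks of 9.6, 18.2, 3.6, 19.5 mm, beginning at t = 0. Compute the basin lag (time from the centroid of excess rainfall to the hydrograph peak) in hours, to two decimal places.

t_L ≈ 2.78 h

Centroid of excess rainfall: t_c = Σ P_i·t̄_i / ΣP_i = 3.2225 h (block centres at 0.75, 2.25, 3.75, 5.25 h).
Hydrograph peak occurs at t = 6 h, so basin lag t_L = 6 − 3.2225 = 2.78 h.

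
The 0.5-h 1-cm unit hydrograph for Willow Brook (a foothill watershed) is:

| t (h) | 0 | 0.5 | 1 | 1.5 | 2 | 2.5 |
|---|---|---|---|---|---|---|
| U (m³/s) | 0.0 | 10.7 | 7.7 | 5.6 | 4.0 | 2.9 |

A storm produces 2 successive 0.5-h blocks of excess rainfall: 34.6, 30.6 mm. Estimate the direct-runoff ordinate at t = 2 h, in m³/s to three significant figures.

By discrete convolution, Q_j = Σ (P_i / 10 mm) · U_{j−i}.
At t = 2 h (j=4): Q = (34.6/10)·4.0 + (30.6/10)·5.6 = 31.0 m³/s.

Q ≈ 31.0 m³/s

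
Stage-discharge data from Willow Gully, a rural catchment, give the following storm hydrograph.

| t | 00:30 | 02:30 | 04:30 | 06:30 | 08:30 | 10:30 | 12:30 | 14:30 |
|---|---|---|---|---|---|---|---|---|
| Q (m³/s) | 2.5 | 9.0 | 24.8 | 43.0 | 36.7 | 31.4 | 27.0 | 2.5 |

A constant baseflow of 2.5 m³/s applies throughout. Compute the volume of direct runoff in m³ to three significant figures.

V ≈ 1.13 × 10^6 m³

Direct-runoff ordinates (Q − Q_b): 0.0, 6.5, 22.3, 40.5, 34.2, 28.9, 24.5, 0.0 m³/s.
ΣQ_DR = 156.9 m³/s.
With Δt = 2 h = 7200 s, V = ΣQ_DR · Δt = 156.9 × 7200 = 1.13 × 10^6 m³.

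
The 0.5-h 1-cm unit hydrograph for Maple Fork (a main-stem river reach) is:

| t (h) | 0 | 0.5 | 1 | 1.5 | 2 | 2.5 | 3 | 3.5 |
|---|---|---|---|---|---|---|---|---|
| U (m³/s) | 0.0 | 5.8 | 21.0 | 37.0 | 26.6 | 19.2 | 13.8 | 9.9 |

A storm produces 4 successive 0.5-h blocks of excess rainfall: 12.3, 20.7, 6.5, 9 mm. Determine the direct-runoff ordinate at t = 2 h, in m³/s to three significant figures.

By discrete convolution, Q_j = Σ (P_i / 10 mm) · U_{j−i}.
At t = 2 h (j=4): Q = (12.3/10)·26.6 + (20.7/10)·37.0 + (6.5/10)·21.0 + (9/10)·5.8 = 128 m³/s.

Q ≈ 128 m³/s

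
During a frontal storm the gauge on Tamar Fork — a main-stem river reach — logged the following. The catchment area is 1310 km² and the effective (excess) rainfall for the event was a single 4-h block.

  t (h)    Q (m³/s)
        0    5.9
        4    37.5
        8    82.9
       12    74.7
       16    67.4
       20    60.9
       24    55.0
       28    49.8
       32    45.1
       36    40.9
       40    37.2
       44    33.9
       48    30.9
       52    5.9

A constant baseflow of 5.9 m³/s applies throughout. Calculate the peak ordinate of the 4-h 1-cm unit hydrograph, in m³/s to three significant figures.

Direct runoff: 0.0, 31.6, 77.0, 68.8, 61.5, 55.0, 49.1, 43.9, 39.2, 35.0, 31.3, 28.0, 25.0, 0.0 m³/s; ΣQ_DR = 545.4 m³/s, peak = 77.0 m³/s.
Runoff depth d = ΣQ_DR·Δt / A = 545.4 × 14400 / (1310 km²) = 5.995 mm.
The 1-cm UH is the DRH scaled by (10 mm)/d, so U_p = 77.0 × 10/5.995 = 128 m³/s.

U_p ≈ 128 m³/s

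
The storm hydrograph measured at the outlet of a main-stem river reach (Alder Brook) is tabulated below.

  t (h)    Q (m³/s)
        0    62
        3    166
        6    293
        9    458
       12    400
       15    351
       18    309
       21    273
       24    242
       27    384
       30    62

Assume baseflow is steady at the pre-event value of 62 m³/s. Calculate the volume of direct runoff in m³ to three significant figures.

V ≈ 2.50 × 10^7 m³

Direct-runoff ordinates (Q − Q_b): 0.0, 104.0, 231.0, 396.0, 338.0, 289.0, 247.0, 211.0, 180.0, 322.0, 0.0 m³/s.
ΣQ_DR = 2318 m³/s.
With Δt = 3 h = 10800 s, V = ΣQ_DR · Δt = 2318 × 10800 = 2.50 × 10^7 m³.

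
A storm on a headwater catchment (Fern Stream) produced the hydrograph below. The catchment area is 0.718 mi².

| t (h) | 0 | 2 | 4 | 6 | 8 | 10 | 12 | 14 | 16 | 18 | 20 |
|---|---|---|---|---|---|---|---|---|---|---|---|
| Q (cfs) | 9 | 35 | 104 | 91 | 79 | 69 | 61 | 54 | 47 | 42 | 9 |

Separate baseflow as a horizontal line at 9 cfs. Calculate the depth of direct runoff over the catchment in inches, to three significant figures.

d ≈ 2.16 in

Direct runoff: 0.0, 26.0, 95.0, 82.0, 70.0, 60.0, 52.0, 45.0, 38.0, 33.0, 0.0 cfs; ΣQ_DR = 501.0 cfs.
V = ΣQ_DR · Δt = 501.0 × 7200 s = 3.607 × 10^6 ft³.
Over A = 0.718 mi², depth = V / A = 2.16 in.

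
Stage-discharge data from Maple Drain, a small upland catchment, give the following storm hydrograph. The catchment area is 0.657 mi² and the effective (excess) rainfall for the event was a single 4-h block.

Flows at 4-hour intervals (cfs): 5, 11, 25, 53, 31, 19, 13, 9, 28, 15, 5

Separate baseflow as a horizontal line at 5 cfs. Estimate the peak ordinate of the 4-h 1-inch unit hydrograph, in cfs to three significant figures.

U_p ≈ 32.0 cfs

Direct runoff: 0.0, 6.0, 20.0, 48.0, 26.0, 14.0, 8.0, 4.0, 23.0, 10.0, 0.0 cfs; ΣQ_DR = 159.0 cfs, peak = 48.0 cfs.
Runoff depth d = ΣQ_DR·Δt / A = 159.0 × 14400 / (0.657 mi²) = 1.500 in.
The 1-inch UH is the DRH scaled by (1 in)/d, so U_p = 48.0 × 1/1.500 = 32.0 cfs.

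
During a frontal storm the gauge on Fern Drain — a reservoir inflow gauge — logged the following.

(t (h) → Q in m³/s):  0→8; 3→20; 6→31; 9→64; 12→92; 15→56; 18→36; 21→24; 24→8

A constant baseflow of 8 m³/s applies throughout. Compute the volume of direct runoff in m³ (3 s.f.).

V ≈ 2.88 × 10^6 m³

Direct-runoff ordinates (Q − Q_b): 0.0, 12.0, 23.0, 56.0, 84.0, 48.0, 28.0, 16.0, 0.0 m³/s.
ΣQ_DR = 267.0 m³/s.
With Δt = 3 h = 10800 s, V = ΣQ_DR · Δt = 267.0 × 10800 = 2.88 × 10^6 m³.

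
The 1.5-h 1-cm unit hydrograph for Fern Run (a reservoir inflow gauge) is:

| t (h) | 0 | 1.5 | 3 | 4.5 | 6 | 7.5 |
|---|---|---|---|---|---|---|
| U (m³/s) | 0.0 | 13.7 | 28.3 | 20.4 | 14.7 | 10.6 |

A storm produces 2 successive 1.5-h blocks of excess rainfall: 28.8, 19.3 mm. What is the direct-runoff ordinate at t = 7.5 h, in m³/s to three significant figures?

Q ≈ 58.9 m³/s

By discrete convolution, Q_j = Σ (P_i / 10 mm) · U_{j−i}.
At t = 7.5 h (j=5): Q = (28.8/10)·10.6 + (19.3/10)·14.7 = 58.9 m³/s.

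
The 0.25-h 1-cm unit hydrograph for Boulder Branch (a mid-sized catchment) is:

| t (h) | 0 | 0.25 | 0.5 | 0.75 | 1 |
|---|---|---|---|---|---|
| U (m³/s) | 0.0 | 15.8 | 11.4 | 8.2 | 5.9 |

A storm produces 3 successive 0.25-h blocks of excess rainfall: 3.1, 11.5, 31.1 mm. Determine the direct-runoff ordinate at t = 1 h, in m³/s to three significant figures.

Q ≈ 46.7 m³/s

By discrete convolution, Q_j = Σ (P_i / 10 mm) · U_{j−i}.
At t = 1 h (j=4): Q = (3.1/10)·5.9 + (11.5/10)·8.2 + (31.1/10)·11.4 = 46.7 m³/s.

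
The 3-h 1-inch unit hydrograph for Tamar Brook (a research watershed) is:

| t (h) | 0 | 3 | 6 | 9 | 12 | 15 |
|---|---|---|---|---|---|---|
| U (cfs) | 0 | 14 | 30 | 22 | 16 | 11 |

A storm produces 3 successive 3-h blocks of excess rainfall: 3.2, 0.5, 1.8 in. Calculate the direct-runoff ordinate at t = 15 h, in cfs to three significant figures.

Q ≈ 82.8 cfs

By discrete convolution, Q_j = Σ (P_i / 1 in) · U_{j−i}.
At t = 15 h (j=5): Q = (3.2/1)·11 + (0.5/1)·16 + (1.8/1)·22 = 82.8 cfs.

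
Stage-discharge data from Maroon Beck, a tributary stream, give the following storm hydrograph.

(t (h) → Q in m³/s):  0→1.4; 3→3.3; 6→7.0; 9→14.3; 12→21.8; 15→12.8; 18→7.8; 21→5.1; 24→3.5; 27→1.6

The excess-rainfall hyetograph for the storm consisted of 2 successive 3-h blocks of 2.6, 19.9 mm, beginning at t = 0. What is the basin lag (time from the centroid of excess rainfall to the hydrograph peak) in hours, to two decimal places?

Centroid of excess rainfall: t_c = Σ P_i·t̄_i / ΣP_i = 4.1533 h (block centres at 1.5, 4.5 h).
Hydrograph peak occurs at t = 12 h, so basin lag t_L = 12 − 4.1533 = 7.85 h.

t_L ≈ 7.85 h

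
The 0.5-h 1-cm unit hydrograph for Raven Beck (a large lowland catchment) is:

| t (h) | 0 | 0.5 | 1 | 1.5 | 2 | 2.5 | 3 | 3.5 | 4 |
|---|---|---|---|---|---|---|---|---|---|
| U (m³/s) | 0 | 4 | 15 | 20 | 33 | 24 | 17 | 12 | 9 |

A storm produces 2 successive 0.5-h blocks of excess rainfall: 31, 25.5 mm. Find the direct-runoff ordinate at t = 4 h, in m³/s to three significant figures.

Q ≈ 58.5 m³/s

By discrete convolution, Q_j = Σ (P_i / 10 mm) · U_{j−i}.
At t = 4 h (j=8): Q = (31/10)·9 + (25.5/10)·12 = 58.5 m³/s.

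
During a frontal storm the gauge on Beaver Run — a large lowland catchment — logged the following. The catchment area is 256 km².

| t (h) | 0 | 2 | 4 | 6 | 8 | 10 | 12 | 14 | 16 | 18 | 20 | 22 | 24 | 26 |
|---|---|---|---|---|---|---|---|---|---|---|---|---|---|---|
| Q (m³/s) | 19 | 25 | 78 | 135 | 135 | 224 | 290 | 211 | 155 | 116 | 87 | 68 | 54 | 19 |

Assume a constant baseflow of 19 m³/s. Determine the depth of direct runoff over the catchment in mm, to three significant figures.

Direct runoff: 0.0, 6.0, 59.0, 116.0, 116.0, 205.0, 271.0, 192.0, 136.0, 97.0, 68.0, 49.0, 35.0, 0.0 m³/s; ΣQ_DR = 1350 m³/s.
V = ΣQ_DR · Δt = 1350 × 7200 s = 9.720 × 10^6 m³.
Over A = 256 km², depth = V / A = 38.0 mm.

d ≈ 38.0 mm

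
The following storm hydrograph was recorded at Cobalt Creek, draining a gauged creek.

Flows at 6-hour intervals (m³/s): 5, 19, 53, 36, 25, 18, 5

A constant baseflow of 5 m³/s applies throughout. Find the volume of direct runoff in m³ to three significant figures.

V ≈ 2.72 × 10^6 m³

Direct-runoff ordinates (Q − Q_b): 0.0, 14.0, 48.0, 31.0, 20.0, 13.0, 0.0 m³/s.
ΣQ_DR = 126.0 m³/s.
With Δt = 6 h = 21600 s, V = ΣQ_DR · Δt = 126.0 × 21600 = 2.72 × 10^6 m³.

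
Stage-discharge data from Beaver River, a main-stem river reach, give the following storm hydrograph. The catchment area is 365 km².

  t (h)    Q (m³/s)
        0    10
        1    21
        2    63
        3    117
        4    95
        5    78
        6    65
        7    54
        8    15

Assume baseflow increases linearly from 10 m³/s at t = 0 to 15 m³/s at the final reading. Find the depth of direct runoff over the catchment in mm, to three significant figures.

Direct runoff: 0.00, 10.38, 51.75, 105.12, 82.50, 64.88, 51.25, 39.62, 0.00 m³/s; ΣQ_DR = 405.5 m³/s.
V = ΣQ_DR · Δt = 405.5 × 3600 s = 1.460 × 10^6 m³.
Over A = 365 km², depth = V / A = 4.00 mm.

d ≈ 4.00 mm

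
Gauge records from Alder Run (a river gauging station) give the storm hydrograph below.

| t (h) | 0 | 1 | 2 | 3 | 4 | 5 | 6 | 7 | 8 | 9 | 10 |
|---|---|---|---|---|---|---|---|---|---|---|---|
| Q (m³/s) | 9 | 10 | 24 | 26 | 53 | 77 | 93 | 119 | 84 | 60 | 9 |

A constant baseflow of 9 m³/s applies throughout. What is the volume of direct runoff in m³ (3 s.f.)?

V ≈ 1.67 × 10^6 m³

Direct-runoff ordinates (Q − Q_b): 0.0, 1.0, 15.0, 17.0, 44.0, 68.0, 84.0, 110.0, 75.0, 51.0, 0.0 m³/s.
ΣQ_DR = 465.0 m³/s.
With Δt = 1 h = 3600 s, V = ΣQ_DR · Δt = 465.0 × 3600 = 1.67 × 10^6 m³.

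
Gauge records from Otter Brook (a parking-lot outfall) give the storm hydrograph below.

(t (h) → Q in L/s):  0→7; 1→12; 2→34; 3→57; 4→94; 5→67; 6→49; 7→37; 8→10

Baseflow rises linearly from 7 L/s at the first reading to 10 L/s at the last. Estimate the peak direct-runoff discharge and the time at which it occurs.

Subtracting baseflow gives direct-runoff ordinates: 0.00, 4.62, 26.25, 48.88, 85.50, 58.12, 39.75, 27.38, 0.00 L/s.
The maximum is 85.50 L/s, occurring at the reading for t = 4 h.

Q_p = 85.50 L/s at t = 4 h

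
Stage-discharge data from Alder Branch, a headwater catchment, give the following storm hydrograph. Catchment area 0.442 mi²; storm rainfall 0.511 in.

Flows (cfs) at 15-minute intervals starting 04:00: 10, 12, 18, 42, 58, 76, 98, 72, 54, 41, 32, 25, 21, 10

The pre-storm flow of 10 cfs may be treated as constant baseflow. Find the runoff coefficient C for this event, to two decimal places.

ΣQ_DR = 429.0 cfs; V = ΣQ_DR·Δt = 3.861 × 10^5 ft³.
Runoff depth d = V / A = 0.3760 in.
C = d / P = 0.3760 / 0.511 = 0.74.

C ≈ 0.74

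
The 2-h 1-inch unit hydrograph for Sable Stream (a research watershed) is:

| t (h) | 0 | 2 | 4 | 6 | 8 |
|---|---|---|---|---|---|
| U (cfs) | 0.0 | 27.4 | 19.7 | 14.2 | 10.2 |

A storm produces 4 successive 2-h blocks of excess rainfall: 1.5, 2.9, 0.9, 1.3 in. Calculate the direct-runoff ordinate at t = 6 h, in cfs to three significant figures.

Q ≈ 103 cfs

By discrete convolution, Q_j = Σ (P_i / 1 in) · U_{j−i}.
At t = 6 h (j=3): Q = (1.5/1)·14.2 + (2.9/1)·19.7 + (0.9/1)·27.4 + (1.3/1)·0.0 = 103 cfs.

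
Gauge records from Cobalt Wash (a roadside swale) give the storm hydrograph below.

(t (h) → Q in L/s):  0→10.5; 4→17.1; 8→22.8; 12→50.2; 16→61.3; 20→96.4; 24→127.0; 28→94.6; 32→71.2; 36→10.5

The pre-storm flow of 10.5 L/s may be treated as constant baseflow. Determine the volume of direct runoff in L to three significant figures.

Direct-runoff ordinates (Q − Q_b): 0.0, 6.6, 12.3, 39.7, 50.8, 85.9, 116.5, 84.1, 60.7, 0.0 L/s.
ΣQ_DR = 456.6 L/s.
With Δt = 4 h = 14400 s, V = ΣQ_DR · Δt = 456.6 × 14400 = 6.58 × 10^6 L.

V ≈ 6.58 × 10^6 L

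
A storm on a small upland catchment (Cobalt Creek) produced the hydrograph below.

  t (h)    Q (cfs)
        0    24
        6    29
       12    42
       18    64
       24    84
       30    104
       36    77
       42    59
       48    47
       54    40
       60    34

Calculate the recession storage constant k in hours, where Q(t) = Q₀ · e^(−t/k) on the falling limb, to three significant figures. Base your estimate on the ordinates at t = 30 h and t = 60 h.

On the falling limb, Q drops from 104 to 34 cfs between t = 30 h and t = 60 h (Δt = 30 h).
k = −Δt / ln(Q₂/Q₁) = −30 / ln(34/104) = 26.8 h.

k ≈ 26.8 h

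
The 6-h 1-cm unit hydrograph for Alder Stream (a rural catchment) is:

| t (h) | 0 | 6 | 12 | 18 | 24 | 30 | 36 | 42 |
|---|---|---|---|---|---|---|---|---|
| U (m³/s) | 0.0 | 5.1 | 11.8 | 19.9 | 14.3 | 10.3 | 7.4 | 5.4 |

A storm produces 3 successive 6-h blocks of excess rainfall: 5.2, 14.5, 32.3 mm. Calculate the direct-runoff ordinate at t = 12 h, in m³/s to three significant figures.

Q ≈ 13.5 m³/s

By discrete convolution, Q_j = Σ (P_i / 10 mm) · U_{j−i}.
At t = 12 h (j=2): Q = (5.2/10)·11.8 + (14.5/10)·5.1 + (32.3/10)·0.0 = 13.5 m³/s.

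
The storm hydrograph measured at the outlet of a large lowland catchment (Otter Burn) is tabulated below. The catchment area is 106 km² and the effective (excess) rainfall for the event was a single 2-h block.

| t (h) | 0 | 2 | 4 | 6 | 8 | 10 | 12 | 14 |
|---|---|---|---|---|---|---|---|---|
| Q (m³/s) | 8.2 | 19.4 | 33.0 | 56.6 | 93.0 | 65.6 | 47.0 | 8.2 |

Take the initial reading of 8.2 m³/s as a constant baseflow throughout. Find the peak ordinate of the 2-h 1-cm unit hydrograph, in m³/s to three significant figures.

Direct runoff: 0.0, 11.2, 24.8, 48.4, 84.8, 57.4, 38.8, 0.0 m³/s; ΣQ_DR = 265.4 m³/s, peak = 84.8 m³/s.
Runoff depth d = ΣQ_DR·Δt / A = 265.4 × 7200 / (106 km²) = 18.03 mm.
The 1-cm UH is the DRH scaled by (10 mm)/d, so U_p = 84.8 × 10/18.03 = 47.0 m³/s.

U_p ≈ 47.0 m³/s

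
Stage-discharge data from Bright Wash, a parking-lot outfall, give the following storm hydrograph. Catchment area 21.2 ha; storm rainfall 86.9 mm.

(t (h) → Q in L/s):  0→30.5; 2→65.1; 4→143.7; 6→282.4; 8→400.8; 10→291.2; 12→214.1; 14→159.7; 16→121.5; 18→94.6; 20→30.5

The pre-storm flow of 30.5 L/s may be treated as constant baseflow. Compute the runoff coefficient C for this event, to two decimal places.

ΣQ_DR = 1499 L/s; V = ΣQ_DR·Δt = 1.079 × 10^7 L.
Runoff depth d = V / A = 50.90 mm.
C = d / P = 50.90 / 86.9 = 0.59.

C ≈ 0.59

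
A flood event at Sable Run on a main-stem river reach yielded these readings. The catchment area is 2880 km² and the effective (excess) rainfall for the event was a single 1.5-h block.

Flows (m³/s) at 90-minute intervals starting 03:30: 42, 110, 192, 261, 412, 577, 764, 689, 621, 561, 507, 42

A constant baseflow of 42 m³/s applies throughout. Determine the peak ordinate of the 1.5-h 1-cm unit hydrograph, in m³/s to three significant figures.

Direct runoff: 0.0, 68.0, 150.0, 219.0, 370.0, 535.0, 722.0, 647.0, 579.0, 519.0, 465.0, 0.0 m³/s; ΣQ_DR = 4274 m³/s, peak = 722.0 m³/s.
Runoff depth d = ΣQ_DR·Δt / A = 4274 × 5400 / (2880 km²) = 8.014 mm.
The 1-cm UH is the DRH scaled by (10 mm)/d, so U_p = 722.0 × 10/8.014 = 901 m³/s.

U_p ≈ 901 m³/s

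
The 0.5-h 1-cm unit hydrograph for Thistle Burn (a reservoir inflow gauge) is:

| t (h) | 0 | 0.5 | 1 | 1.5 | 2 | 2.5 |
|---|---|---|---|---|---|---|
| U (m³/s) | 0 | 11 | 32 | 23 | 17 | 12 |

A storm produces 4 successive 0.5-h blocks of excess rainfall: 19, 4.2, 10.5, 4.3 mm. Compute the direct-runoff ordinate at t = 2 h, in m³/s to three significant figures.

By discrete convolution, Q_j = Σ (P_i / 10 mm) · U_{j−i}.
At t = 2 h (j=4): Q = (19/10)·17 + (4.2/10)·23 + (10.5/10)·32 + (4.3/10)·11 = 80.3 m³/s.

Q ≈ 80.3 m³/s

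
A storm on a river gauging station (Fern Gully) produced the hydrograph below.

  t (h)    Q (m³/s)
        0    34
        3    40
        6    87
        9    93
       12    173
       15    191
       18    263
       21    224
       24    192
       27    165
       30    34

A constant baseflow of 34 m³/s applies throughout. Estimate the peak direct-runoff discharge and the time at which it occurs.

Subtracting baseflow gives direct-runoff ordinates: 0.0, 6.0, 53.0, 59.0, 139.0, 157.0, 229.0, 190.0, 158.0, 131.0, 0.0 m³/s.
The maximum is 229.0 m³/s, occurring at the reading for t = 18 h.

Q_p = 229.0 m³/s at t = 18 h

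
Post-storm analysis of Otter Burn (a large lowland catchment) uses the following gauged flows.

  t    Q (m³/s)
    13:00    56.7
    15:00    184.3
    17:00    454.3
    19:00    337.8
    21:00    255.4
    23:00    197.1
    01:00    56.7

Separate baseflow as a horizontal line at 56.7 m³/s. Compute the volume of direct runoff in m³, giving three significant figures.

Direct-runoff ordinates (Q − Q_b): 0.0, 127.6, 397.6, 281.1, 198.7, 140.4, 0.0 m³/s.
ΣQ_DR = 1145 m³/s.
With Δt = 2 h = 7200 s, V = ΣQ_DR · Δt = 1145 × 7200 = 8.25 × 10^6 m³.

V ≈ 8.25 × 10^6 m³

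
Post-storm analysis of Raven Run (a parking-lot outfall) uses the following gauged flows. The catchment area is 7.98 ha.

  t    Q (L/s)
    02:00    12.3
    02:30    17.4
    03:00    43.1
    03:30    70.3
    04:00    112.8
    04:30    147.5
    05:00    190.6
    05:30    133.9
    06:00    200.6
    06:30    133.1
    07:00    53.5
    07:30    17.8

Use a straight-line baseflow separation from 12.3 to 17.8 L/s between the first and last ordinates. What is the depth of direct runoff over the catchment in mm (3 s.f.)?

Direct runoff: 0.00, 4.60, 29.80, 56.50, 98.50, 132.70, 175.30, 118.10, 184.30, 116.30, 36.20, 0.00 L/s; ΣQ_DR = 952.3 L/s.
V = ΣQ_DR · Δt = 952.3 × 1800 s = 1.714 × 10^6 L.
Over A = 7.98 ha, depth = V / A = 21.5 mm.

d ≈ 21.5 mm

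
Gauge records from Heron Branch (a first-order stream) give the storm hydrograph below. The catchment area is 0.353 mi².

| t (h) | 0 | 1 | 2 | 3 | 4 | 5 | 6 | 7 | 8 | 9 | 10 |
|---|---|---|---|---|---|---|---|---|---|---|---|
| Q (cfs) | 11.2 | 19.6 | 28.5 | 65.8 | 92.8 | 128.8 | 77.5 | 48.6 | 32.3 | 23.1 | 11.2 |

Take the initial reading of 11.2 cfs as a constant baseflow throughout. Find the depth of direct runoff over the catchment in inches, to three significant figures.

d ≈ 1.83 in

Direct runoff: 0.0, 8.4, 17.3, 54.6, 81.6, 117.6, 66.3, 37.4, 21.1, 11.9, 0.0 cfs; ΣQ_DR = 416.2 cfs.
V = ΣQ_DR · Δt = 416.2 × 3600 s = 1.498 × 10^6 ft³.
Over A = 0.353 mi², depth = V / A = 1.83 in.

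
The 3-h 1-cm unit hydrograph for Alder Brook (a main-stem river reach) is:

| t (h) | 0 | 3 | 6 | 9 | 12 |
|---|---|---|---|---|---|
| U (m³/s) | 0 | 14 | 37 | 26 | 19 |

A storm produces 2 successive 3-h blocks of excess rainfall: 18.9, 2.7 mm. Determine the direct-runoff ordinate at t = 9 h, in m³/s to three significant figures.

Q ≈ 59.1 m³/s

By discrete convolution, Q_j = Σ (P_i / 10 mm) · U_{j−i}.
At t = 9 h (j=3): Q = (18.9/10)·26 + (2.7/10)·37 = 59.1 m³/s.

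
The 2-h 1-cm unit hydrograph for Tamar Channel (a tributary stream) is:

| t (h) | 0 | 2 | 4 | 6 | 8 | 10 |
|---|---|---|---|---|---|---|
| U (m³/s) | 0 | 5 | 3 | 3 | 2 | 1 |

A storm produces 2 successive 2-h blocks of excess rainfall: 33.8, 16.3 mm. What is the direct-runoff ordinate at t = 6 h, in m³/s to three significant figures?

By discrete convolution, Q_j = Σ (P_i / 10 mm) · U_{j−i}.
At t = 6 h (j=3): Q = (33.8/10)·3 + (16.3/10)·3 = 15.0 m³/s.

Q ≈ 15.0 m³/s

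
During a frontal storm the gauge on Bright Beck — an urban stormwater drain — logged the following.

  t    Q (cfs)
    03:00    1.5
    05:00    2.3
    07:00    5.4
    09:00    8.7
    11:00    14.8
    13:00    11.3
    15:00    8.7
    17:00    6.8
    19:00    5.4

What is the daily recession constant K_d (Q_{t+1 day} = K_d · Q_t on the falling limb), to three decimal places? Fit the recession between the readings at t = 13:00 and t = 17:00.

K_d ≈ 0.047

Between t = 13:00 and t = 17:00 the flow falls from 11.3 to 6.8 cfs over 2×2 h = 4 h.
Per-interval ratio K = (6.8/11.3)^(1/2) = 0.7757; K_d = K^(24/2) = 0.047.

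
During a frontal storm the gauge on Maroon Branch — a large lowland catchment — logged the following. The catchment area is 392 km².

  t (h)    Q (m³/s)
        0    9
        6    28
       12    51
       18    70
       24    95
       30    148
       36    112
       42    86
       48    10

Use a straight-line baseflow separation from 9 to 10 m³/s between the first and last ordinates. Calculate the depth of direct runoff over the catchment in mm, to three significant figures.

Direct runoff: 0.00, 18.88, 41.75, 60.62, 85.50, 138.38, 102.25, 76.12, 0.00 m³/s; ΣQ_DR = 523.5 m³/s.
V = ΣQ_DR · Δt = 523.5 × 21600 s = 1.131 × 10^7 m³.
Over A = 392 km², depth = V / A = 28.8 mm.

d ≈ 28.8 mm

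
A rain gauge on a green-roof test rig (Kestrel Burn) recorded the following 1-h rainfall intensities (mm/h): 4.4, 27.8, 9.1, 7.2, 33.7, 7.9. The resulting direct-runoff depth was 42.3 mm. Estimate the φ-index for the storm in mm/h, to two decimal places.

φ ≈ 9.60 mm/h

Only the 2 blocks with intensity above φ contribute runoff: 27.8, 33.7 mm/h.
Σ(I−φ)·Δt = d  ⇒  (27.8+33.7 − 2φ)·1 = 42.3
φ = (61.50 − 42.3/1) / 2 = 9.60 mm/h.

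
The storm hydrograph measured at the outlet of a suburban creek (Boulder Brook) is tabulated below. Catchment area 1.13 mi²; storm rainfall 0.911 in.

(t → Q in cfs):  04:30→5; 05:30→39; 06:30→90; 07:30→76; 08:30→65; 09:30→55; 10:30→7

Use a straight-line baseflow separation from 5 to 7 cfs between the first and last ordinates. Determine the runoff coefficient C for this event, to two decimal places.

ΣQ_DR = 295.0 cfs; V = ΣQ_DR·Δt = 1.062 × 10^6 ft³.
Runoff depth d = V / A = 0.4045 in.
C = d / P = 0.4045 / 0.911 = 0.44.

C ≈ 0.44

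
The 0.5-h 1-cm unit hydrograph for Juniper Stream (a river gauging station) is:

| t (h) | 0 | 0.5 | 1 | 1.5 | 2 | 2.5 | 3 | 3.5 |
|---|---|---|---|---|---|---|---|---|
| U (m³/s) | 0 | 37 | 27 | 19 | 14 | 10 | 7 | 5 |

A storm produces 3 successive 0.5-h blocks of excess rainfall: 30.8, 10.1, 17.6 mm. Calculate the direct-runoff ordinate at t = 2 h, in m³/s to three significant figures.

Q ≈ 110 m³/s

By discrete convolution, Q_j = Σ (P_i / 10 mm) · U_{j−i}.
At t = 2 h (j=4): Q = (30.8/10)·14 + (10.1/10)·19 + (17.6/10)·27 = 110 m³/s.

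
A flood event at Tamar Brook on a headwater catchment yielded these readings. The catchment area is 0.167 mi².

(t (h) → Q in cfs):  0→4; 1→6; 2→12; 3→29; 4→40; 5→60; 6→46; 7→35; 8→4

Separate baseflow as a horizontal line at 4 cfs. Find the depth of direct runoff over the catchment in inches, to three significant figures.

d ≈ 1.86 in

Direct runoff: 0.0, 2.0, 8.0, 25.0, 36.0, 56.0, 42.0, 31.0, 0.0 cfs; ΣQ_DR = 200.0 cfs.
V = ΣQ_DR · Δt = 200.0 × 3600 s = 7.200 × 10^5 ft³.
Over A = 0.167 mi², depth = V / A = 1.86 in.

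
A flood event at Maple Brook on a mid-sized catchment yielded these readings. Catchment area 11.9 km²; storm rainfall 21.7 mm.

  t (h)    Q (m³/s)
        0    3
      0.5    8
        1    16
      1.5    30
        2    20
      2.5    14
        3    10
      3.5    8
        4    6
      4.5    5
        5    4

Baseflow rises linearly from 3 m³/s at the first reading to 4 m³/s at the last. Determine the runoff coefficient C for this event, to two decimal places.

C ≈ 0.60

ΣQ_DR = 85.50 m³/s; V = ΣQ_DR·Δt = 1.539 × 10^5 m³.
Runoff depth d = V / A = 12.93 mm.
C = d / P = 12.93 / 21.7 = 0.60.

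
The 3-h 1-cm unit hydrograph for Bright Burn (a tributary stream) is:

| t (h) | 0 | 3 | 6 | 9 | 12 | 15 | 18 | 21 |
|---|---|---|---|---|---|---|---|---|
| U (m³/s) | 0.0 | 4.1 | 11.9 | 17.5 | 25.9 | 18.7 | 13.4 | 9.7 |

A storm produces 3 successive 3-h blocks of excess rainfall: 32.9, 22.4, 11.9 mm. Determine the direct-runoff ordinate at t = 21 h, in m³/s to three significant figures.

By discrete convolution, Q_j = Σ (P_i / 10 mm) · U_{j−i}.
At t = 21 h (j=7): Q = (32.9/10)·9.7 + (22.4/10)·13.4 + (11.9/10)·18.7 = 84.2 m³/s.

Q ≈ 84.2 m³/s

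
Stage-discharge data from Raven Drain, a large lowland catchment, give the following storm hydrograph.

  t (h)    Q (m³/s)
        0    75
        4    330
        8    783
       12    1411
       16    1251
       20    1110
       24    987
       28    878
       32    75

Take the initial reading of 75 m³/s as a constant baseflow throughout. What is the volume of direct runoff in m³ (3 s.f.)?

V ≈ 8.96 × 10^7 m³

Direct-runoff ordinates (Q − Q_b): 0.0, 255.0, 708.0, 1336.0, 1176.0, 1035.0, 912.0, 803.0, 0.0 m³/s.
ΣQ_DR = 6225 m³/s.
With Δt = 4 h = 14400 s, V = ΣQ_DR · Δt = 6225 × 14400 = 8.96 × 10^7 m³.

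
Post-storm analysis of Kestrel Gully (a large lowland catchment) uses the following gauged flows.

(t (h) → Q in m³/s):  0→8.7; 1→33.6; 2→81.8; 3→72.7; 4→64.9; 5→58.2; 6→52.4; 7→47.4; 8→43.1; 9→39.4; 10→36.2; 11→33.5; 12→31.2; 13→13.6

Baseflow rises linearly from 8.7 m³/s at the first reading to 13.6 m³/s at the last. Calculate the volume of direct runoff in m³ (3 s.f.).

V ≈ 1.66 × 10^6 m³

Direct-runoff ordinates (Q − Q_b): 0.00, 24.52, 72.35, 62.87, 54.69, 47.62, 41.44, 36.06, 31.38, 27.31, 23.73, 20.65, 17.98, 0.00 m³/s.
ΣQ_DR = 460.6 m³/s.
With Δt = 1 h = 3600 s, V = ΣQ_DR · Δt = 460.6 × 3600 = 1.66 × 10^6 m³.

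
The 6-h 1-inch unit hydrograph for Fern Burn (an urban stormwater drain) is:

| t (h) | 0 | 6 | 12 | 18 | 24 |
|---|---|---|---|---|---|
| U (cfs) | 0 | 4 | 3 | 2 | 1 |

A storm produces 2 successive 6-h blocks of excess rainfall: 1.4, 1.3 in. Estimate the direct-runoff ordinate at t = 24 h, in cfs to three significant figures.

Q ≈ 4.00 cfs

By discrete convolution, Q_j = Σ (P_i / 1 in) · U_{j−i}.
At t = 24 h (j=4): Q = (1.4/1)·1 + (1.3/1)·2 = 4.00 cfs.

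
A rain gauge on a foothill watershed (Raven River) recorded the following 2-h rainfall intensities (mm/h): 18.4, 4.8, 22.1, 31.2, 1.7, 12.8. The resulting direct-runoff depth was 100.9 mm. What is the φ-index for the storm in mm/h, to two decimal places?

Only the 4 blocks with intensity above φ contribute runoff: 18.4, 22.1, 31.2, 12.8 mm/h.
Σ(I−φ)·Δt = d  ⇒  (18.4+22.1+31.2+12.8 − 4φ)·2 = 100.9
φ = (84.50 − 100.9/2) / 4 = 8.51 mm/h.

φ ≈ 8.51 mm/h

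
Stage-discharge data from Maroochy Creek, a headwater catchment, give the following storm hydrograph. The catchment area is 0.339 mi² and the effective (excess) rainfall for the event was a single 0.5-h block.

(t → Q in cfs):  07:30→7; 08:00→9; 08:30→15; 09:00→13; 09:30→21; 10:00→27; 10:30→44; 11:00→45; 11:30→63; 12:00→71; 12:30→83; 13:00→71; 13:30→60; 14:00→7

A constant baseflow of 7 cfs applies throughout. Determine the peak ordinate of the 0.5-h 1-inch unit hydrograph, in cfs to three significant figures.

Direct runoff: 0.0, 2.0, 8.0, 6.0, 14.0, 20.0, 37.0, 38.0, 56.0, 64.0, 76.0, 64.0, 53.0, 0.0 cfs; ΣQ_DR = 438.0 cfs, peak = 76.0 cfs.
Runoff depth d = ΣQ_DR·Δt / A = 438.0 × 1800 / (0.339 mi²) = 1.001 in.
The 1-inch UH is the DRH scaled by (1 in)/d, so U_p = 76.0 × 1/1.001 = 75.9 cfs.

U_p ≈ 75.9 cfs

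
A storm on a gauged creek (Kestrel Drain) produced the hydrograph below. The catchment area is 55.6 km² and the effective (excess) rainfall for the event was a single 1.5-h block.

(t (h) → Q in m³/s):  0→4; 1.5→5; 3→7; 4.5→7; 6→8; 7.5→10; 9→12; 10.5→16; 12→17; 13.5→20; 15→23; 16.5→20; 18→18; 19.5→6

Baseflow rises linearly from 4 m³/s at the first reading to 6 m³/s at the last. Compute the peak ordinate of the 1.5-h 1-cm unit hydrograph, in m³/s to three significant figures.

Direct runoff: 0.00, 0.85, 2.69, 2.54, 3.38, 5.23, 7.08, 10.92, 11.77, 14.62, 17.46, 14.31, 12.15, 0.00 m³/s; ΣQ_DR = 103.0 m³/s, peak = 17.46 m³/s.
Runoff depth d = ΣQ_DR·Δt / A = 103.0 × 5400 / (55.6 km²) = 10.00 mm.
The 1-cm UH is the DRH scaled by (10 mm)/d, so U_p = 17.46 × 10/10.00 = 17.5 m³/s.

U_p ≈ 17.5 m³/s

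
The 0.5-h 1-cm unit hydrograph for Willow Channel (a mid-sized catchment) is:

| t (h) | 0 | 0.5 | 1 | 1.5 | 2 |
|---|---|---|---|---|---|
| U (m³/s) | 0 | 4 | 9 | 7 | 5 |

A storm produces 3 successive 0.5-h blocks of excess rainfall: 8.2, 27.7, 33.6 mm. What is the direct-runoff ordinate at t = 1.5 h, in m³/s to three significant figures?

By discrete convolution, Q_j = Σ (P_i / 10 mm) · U_{j−i}.
At t = 1.5 h (j=3): Q = (8.2/10)·7 + (27.7/10)·9 + (33.6/10)·4 = 44.1 m³/s.

Q ≈ 44.1 m³/s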